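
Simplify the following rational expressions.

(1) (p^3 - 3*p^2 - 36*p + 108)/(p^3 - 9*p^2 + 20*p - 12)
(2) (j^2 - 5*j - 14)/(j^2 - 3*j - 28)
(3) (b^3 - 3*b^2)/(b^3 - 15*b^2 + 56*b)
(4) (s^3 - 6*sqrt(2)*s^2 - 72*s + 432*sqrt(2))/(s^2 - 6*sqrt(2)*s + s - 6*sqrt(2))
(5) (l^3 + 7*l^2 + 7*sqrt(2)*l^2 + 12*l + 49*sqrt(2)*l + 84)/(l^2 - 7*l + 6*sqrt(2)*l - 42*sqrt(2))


(1) = (p^2 + 3*p - 18)/(p^2 - 3*p + 2)
(2) = (j + 2)/(j + 4)
(3) = (b^2 - 3*b)/(b^2 - 15*b + 56)
(4) = (s^2 - 72)/(s + 1)
(5) = (l^2 + l*(sqrt(2) + 7) + 7*sqrt(2))/(l - 7)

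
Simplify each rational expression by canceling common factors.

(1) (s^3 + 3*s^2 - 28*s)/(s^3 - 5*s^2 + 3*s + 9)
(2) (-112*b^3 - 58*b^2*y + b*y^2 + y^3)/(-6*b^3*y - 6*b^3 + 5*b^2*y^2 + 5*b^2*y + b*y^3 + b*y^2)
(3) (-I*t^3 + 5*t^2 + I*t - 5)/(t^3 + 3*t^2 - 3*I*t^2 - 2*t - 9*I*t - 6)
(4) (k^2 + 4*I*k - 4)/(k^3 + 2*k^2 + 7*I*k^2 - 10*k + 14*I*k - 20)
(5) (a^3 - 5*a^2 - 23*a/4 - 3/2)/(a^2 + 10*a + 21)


(1) = (s^3 + 3*s^2 - 28*s)/(s^3 - 5*s^2 + 3*s + 9)
(2) = (-112*b^3 - 58*b^2*y + b*y^2 + y^3)/(-6*b^3*y - 6*b^3 + 5*b^2*y^2 + 5*b^2*y + b*y^3 + b*y^2)
(3) = (-I*t^3 + 5*t^2 + I*t - 5)/(t^3 + t^2*(3 - 3*I) + t*(-2 - 9*I) - 6)
(4) = (k + 2*I)/(k^2 + k*(2 + 5*I) + 10*I)
(5) = (4*a^3 - 20*a^2 - 23*a - 6)/(4*a^2 + 40*a + 84)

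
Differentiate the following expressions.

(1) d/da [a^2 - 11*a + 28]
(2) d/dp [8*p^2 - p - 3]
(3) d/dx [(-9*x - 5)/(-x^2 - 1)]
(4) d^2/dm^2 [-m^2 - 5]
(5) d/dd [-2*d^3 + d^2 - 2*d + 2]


(1) = 2*a - 11
(2) = 16*p - 1
(3) = (-9*x^2 - 10*x + 9)/(x^4 + 2*x^2 + 1)
(4) = -2
(5) = -6*d^2 + 2*d - 2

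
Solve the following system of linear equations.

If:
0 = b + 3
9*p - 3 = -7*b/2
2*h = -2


Then:
b = -3
h = -1
p = 3/2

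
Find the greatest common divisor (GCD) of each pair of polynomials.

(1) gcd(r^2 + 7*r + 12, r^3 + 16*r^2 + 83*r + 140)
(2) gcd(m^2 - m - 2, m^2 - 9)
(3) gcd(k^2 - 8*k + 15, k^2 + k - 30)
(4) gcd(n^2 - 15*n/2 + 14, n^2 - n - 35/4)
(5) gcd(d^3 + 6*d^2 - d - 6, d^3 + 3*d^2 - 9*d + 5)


(1) = gcd((r + 3)*(r + 4), (r + 4)*(r + 5)*(r + 7)) = r + 4
(2) = 1
(3) = gcd((k - 5)*(k - 3), (k - 5)*(k + 6)) = k - 5
(4) = gcd((n - 4)*(n - 7/2), (n - 7/2)*(n + 5/2)) = n - 7/2
(5) = d - 1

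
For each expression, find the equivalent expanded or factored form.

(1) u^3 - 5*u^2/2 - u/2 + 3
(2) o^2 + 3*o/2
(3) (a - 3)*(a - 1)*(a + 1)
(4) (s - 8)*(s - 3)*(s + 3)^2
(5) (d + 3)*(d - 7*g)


(1) = (u - 2)*(u - 3/2)*(u + 1)
(2) = o*(o + 3/2)
(3) = a^3 - 3*a^2 - a + 3
(4) = s^4 - 5*s^3 - 33*s^2 + 45*s + 216
(5) = d^2 - 7*d*g + 3*d - 21*g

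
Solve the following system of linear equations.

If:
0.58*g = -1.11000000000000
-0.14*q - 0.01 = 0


Then:
g = -1.91
q = -0.07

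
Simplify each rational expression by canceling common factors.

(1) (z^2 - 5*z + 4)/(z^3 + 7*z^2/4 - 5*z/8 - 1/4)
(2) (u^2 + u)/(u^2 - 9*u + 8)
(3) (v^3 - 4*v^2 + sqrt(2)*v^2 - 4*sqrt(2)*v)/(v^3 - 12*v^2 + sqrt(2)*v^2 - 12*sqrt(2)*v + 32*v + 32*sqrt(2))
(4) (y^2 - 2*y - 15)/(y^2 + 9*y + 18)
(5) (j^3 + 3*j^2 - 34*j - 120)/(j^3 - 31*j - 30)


(1) = (8*z^2 - 40*z + 32)/(8*z^3 + 14*z^2 - 5*z - 2)
(2) = (u^2 + u)/(u^2 - 9*u + 8)
(3) = v/(v - 8)
(4) = (y - 5)/(y + 6)
(5) = (j + 4)/(j + 1)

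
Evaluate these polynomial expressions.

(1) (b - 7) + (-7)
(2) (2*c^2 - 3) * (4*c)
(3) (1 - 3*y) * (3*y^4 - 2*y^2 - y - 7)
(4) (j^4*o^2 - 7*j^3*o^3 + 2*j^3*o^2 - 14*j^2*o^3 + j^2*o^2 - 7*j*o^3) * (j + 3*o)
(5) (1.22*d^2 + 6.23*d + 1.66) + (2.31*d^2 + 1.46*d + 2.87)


(1) = b - 14
(2) = 8*c^3 - 12*c
(3) = -9*y^5 + 3*y^4 + 6*y^3 + y^2 + 20*y - 7
(4) = j^5*o^2 - 4*j^4*o^3 + 2*j^4*o^2 - 21*j^3*o^4 - 8*j^3*o^3 + j^3*o^2 - 42*j^2*o^4 - 4*j^2*o^3 - 21*j*o^4
(5) = 3.53*d^2 + 7.69*d + 4.53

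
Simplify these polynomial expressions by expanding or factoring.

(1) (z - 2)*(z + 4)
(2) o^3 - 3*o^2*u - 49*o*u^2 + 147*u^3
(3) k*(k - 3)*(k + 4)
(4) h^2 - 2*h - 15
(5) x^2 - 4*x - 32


(1) = z^2 + 2*z - 8
(2) = (o - 7*u)*(o - 3*u)*(o + 7*u)
(3) = k^3 + k^2 - 12*k
(4) = (h - 5)*(h + 3)
(5) = (x - 8)*(x + 4)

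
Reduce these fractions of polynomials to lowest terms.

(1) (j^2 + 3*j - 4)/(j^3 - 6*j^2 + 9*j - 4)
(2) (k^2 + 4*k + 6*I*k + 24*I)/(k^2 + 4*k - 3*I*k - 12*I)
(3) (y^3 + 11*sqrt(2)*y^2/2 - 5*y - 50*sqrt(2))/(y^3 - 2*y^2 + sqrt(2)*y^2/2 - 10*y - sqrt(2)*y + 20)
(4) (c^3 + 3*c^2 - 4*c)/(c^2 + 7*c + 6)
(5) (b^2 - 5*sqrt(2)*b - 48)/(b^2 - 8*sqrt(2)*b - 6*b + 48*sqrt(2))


(1) = (j + 4)/(j^2 - 5*j + 4)
(2) = (k + 6*I)/(k - 3*I)
(3) = (4*y + 20*sqrt(2))/(4*y - 8)
(4) = (c^3 + 3*c^2 - 4*c)/(c^2 + 7*c + 6)
(5) = (b + 3*sqrt(2))/(b - 6)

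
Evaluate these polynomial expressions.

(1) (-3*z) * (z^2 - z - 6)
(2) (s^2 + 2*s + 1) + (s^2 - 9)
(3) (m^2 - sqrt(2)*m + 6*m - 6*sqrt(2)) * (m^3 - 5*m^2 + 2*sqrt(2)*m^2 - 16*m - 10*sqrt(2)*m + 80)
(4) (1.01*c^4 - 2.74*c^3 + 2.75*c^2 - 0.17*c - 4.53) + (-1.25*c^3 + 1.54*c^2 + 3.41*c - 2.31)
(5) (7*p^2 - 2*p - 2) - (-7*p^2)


(1) = -3*z^3 + 3*z^2 + 18*z
(2) = 2*s^2 + 2*s - 8
(3) = m^5 + m^4 + sqrt(2)*m^4 - 50*m^3 + sqrt(2)*m^3 - 20*m^2 - 14*sqrt(2)*m^2 + 16*sqrt(2)*m + 600*m - 480*sqrt(2)
(4) = 1.01*c^4 - 3.99*c^3 + 4.29*c^2 + 3.24*c - 6.84
(5) = 14*p^2 - 2*p - 2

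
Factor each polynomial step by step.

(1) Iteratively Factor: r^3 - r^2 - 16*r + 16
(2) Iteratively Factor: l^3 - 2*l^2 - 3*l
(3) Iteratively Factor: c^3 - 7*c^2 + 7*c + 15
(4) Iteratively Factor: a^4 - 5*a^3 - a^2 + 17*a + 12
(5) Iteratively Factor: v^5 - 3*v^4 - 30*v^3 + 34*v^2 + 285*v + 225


(1) = (r + 4)*(r^2 - 5*r + 4) = (r - 1)*(r + 4)*(r - 4)
(2) = (l)*(l^2 - 2*l - 3) = l*(l + 1)*(l - 3)
(3) = (c - 3)*(c^2 - 4*c - 5) = (c - 5)*(c - 3)*(c + 1)
(4) = (a + 1)*(a^3 - 6*a^2 + 5*a + 12) = (a - 3)*(a + 1)*(a^2 - 3*a - 4) = (a - 4)*(a - 3)*(a + 1)*(a + 1)
(5) = (v + 3)*(v^4 - 6*v^3 - 12*v^2 + 70*v + 75) = (v - 5)*(v + 3)*(v^3 - v^2 - 17*v - 15) = (v - 5)*(v + 1)*(v + 3)*(v^2 - 2*v - 15) = (v - 5)*(v + 1)*(v + 3)^2*(v - 5)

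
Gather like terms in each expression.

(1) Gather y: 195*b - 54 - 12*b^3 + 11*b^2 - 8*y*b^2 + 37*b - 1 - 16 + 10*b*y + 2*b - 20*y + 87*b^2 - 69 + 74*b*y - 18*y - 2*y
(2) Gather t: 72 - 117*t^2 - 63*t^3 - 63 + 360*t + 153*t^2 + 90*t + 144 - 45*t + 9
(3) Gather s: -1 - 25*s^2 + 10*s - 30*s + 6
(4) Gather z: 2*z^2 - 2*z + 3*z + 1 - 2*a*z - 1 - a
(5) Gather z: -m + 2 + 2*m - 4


(1) = -12*b^3 + 98*b^2 + 234*b + y*(-8*b^2 + 84*b - 40) - 140
(2) = -63*t^3 + 36*t^2 + 405*t + 162
(3) = -25*s^2 - 20*s + 5
(4) = -a + 2*z^2 + z*(1 - 2*a)
(5) = m - 2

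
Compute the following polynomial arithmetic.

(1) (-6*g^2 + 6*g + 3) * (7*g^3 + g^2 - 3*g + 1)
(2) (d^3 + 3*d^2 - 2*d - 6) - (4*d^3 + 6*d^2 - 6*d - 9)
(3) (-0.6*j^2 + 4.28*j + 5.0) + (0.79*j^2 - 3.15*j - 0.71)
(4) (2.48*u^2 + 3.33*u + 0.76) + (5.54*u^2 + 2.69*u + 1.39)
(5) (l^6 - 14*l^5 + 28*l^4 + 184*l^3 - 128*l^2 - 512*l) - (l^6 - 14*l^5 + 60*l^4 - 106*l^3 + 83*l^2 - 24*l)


(1) = -42*g^5 + 36*g^4 + 45*g^3 - 21*g^2 - 3*g + 3
(2) = -3*d^3 - 3*d^2 + 4*d + 3
(3) = 0.19*j^2 + 1.13*j + 4.29
(4) = 8.02*u^2 + 6.02*u + 2.15
(5) = -32*l^4 + 290*l^3 - 211*l^2 - 488*l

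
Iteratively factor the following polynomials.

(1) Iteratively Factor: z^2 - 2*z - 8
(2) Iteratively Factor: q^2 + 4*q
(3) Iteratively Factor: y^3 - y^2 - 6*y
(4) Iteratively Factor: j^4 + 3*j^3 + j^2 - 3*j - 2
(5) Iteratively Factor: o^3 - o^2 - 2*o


(1) = (z - 4)*(z + 2)
(2) = (q)*(q + 4)
(3) = (y + 2)*(y^2 - 3*y) = y*(y + 2)*(y - 3)
(4) = (j - 1)*(j^3 + 4*j^2 + 5*j + 2) = (j - 1)*(j + 2)*(j^2 + 2*j + 1) = (j - 1)*(j + 1)*(j + 2)*(j + 1)
(5) = (o)*(o^2 - o - 2) = o*(o - 2)*(o + 1)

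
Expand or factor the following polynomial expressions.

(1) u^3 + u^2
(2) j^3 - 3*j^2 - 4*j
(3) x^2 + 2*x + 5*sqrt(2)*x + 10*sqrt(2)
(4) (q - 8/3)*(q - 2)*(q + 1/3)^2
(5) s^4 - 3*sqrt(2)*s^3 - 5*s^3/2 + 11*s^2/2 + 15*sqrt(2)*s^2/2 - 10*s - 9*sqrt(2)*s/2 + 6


(1) = u^2*(u + 1)
(2) = j*(j - 4)*(j + 1)
(3) = (x + 2)*(x + 5*sqrt(2))
(4) = q^4 - 4*q^3 + 7*q^2/3 + 82*q/27 + 16/27
(5) = (s - 3/2)*(s - 1)*(s - 2*sqrt(2))*(s - sqrt(2))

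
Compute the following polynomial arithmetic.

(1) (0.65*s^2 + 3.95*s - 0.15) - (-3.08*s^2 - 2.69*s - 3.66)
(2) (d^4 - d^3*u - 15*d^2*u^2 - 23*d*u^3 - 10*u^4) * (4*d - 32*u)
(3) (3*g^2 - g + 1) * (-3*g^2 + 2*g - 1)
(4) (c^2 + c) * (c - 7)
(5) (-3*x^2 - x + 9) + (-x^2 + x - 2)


(1) = 3.73*s^2 + 6.64*s + 3.51
(2) = 4*d^5 - 36*d^4*u - 28*d^3*u^2 + 388*d^2*u^3 + 696*d*u^4 + 320*u^5
(3) = -9*g^4 + 9*g^3 - 8*g^2 + 3*g - 1
(4) = c^3 - 6*c^2 - 7*c
(5) = 7 - 4*x^2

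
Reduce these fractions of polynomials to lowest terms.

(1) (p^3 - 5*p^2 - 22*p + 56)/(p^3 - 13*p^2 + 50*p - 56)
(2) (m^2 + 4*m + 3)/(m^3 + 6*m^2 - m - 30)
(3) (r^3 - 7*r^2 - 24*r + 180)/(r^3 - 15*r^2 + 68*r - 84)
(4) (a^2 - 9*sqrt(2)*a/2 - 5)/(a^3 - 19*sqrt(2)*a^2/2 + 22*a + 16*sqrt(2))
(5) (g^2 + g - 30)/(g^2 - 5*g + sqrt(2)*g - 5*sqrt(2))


(1) = (p + 4)/(p - 4)
(2) = (m + 1)/(m^2 + 3*m - 10)
(3) = (r^2 - r - 30)/(r^2 - 9*r + 14)
(4) = (4*a - 20*sqrt(2))/(4*a^2 - 40*sqrt(2)*a + 128)
(5) = (g + 6)/(g + sqrt(2))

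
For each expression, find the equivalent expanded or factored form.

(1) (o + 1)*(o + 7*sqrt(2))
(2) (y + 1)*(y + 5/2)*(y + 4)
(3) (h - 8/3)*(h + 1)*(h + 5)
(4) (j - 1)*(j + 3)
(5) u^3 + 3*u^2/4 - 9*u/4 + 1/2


(1) = o^2 + o + 7*sqrt(2)*o + 7*sqrt(2)
(2) = y^3 + 15*y^2/2 + 33*y/2 + 10
(3) = h^3 + 10*h^2/3 - 11*h - 40/3
(4) = j^2 + 2*j - 3
(5) = (u - 1)*(u - 1/4)*(u + 2)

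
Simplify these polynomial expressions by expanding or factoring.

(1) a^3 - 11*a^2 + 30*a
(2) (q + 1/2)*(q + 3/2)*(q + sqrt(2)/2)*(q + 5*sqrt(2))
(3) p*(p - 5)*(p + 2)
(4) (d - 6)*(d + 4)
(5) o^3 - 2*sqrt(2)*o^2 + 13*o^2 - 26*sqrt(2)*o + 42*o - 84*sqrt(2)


(1) = a*(a - 6)*(a - 5)
(2) = q^4 + 2*q^3 + 11*sqrt(2)*q^3/2 + 23*q^2/4 + 11*sqrt(2)*q^2 + 33*sqrt(2)*q/8 + 10*q + 15/4
(3) = p^3 - 3*p^2 - 10*p
(4) = d^2 - 2*d - 24
(5) = (o + 6)*(o + 7)*(o - 2*sqrt(2))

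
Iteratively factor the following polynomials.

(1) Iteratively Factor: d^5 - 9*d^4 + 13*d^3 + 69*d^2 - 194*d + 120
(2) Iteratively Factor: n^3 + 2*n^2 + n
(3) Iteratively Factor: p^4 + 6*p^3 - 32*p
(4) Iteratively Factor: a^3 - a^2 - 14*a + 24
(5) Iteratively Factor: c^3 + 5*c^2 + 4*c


(1) = (d + 3)*(d^4 - 12*d^3 + 49*d^2 - 78*d + 40) = (d - 1)*(d + 3)*(d^3 - 11*d^2 + 38*d - 40) = (d - 5)*(d - 1)*(d + 3)*(d^2 - 6*d + 8) = (d - 5)*(d - 2)*(d - 1)*(d + 3)*(d - 4)
(2) = (n + 1)*(n^2 + n) = n*(n + 1)*(n + 1)
(3) = (p)*(p^3 + 6*p^2 - 32) = p*(p - 2)*(p^2 + 8*p + 16) = p*(p - 2)*(p + 4)*(p + 4)
(4) = (a - 3)*(a^2 + 2*a - 8) = (a - 3)*(a + 4)*(a - 2)
(5) = (c)*(c^2 + 5*c + 4) = c*(c + 4)*(c + 1)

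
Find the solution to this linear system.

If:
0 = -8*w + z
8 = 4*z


Then:
w = 1/4
z = 2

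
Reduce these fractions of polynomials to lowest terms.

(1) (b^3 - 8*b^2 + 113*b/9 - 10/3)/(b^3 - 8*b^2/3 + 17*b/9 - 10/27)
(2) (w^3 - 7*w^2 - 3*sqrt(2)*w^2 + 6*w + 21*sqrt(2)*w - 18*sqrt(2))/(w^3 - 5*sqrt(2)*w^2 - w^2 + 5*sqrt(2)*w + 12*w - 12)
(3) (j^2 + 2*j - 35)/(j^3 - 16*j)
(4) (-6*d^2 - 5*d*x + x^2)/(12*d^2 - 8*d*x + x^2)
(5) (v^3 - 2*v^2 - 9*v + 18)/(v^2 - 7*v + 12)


(1) = (3*b - 18)/(3*b - 2)
(2) = (w - 6)/(w - 2*sqrt(2))
(3) = (j^2 + 2*j - 35)/(j^3 - 16*j)
(4) = (d + x)/(-2*d + x)
(5) = (v^2 + v - 6)/(v - 4)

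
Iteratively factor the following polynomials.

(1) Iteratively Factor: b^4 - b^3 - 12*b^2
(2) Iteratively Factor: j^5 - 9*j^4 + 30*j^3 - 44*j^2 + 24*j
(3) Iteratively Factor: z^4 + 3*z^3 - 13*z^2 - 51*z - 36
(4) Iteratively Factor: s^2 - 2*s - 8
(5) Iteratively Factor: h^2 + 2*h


(1) = (b + 3)*(b^3 - 4*b^2) = (b - 4)*(b + 3)*(b^2) = b*(b - 4)*(b + 3)*(b)
(2) = (j - 2)*(j^4 - 7*j^3 + 16*j^2 - 12*j) = j*(j - 2)*(j^3 - 7*j^2 + 16*j - 12) = j*(j - 3)*(j - 2)*(j^2 - 4*j + 4) = j*(j - 3)*(j - 2)^2*(j - 2)
(3) = (z + 3)*(z^3 - 13*z - 12) = (z - 4)*(z + 3)*(z^2 + 4*z + 3) = (z - 4)*(z + 3)^2*(z + 1)
(4) = (s + 2)*(s - 4)
(5) = (h + 2)*(h)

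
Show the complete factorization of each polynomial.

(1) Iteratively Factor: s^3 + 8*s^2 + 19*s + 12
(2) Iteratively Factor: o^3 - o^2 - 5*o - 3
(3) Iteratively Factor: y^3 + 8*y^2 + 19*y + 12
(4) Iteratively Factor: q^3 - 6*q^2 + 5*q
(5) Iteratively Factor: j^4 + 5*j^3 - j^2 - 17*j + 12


(1) = (s + 4)*(s^2 + 4*s + 3) = (s + 3)*(s + 4)*(s + 1)
(2) = (o - 3)*(o^2 + 2*o + 1) = (o - 3)*(o + 1)*(o + 1)
(3) = (y + 4)*(y^2 + 4*y + 3) = (y + 1)*(y + 4)*(y + 3)
(4) = (q - 1)*(q^2 - 5*q) = q*(q - 1)*(q - 5)
(5) = (j + 4)*(j^3 + j^2 - 5*j + 3) = (j + 3)*(j + 4)*(j^2 - 2*j + 1) = (j - 1)*(j + 3)*(j + 4)*(j - 1)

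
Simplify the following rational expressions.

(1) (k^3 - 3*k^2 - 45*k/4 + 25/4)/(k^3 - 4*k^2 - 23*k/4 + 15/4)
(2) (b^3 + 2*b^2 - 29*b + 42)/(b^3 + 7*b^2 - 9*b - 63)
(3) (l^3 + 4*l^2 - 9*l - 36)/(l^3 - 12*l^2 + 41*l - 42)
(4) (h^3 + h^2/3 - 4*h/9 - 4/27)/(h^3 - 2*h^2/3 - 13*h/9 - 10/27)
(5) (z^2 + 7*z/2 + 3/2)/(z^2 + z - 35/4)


(1) = (2*k + 5)/(2*k + 3)
(2) = (b - 2)/(b + 3)
(3) = (l^2 + 7*l + 12)/(l^2 - 9*l + 14)
(4) = (3*h - 2)/(3*h - 5)
(5) = (4*z^2 + 14*z + 6)/(4*z^2 + 4*z - 35)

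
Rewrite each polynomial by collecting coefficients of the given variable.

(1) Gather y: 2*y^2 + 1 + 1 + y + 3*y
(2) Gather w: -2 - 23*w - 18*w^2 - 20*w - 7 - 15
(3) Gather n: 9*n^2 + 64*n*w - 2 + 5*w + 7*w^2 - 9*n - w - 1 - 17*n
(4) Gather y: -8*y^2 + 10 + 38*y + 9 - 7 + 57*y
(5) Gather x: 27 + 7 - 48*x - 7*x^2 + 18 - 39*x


(1) = 2*y^2 + 4*y + 2
(2) = -18*w^2 - 43*w - 24
(3) = 9*n^2 + n*(64*w - 26) + 7*w^2 + 4*w - 3
(4) = -8*y^2 + 95*y + 12
(5) = -7*x^2 - 87*x + 52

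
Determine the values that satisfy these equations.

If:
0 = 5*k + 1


Then:
k = -1/5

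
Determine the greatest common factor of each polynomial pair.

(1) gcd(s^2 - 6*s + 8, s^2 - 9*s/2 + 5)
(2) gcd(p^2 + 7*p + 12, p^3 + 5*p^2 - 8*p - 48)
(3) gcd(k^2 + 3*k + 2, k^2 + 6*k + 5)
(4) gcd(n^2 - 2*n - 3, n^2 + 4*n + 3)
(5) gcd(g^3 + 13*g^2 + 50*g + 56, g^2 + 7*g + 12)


(1) = gcd((s - 4)*(s - 2), (s - 5/2)*(s - 2)) = s - 2
(2) = gcd((p + 3)*(p + 4), (p - 3)*(p + 4)^2) = p + 4
(3) = gcd((k + 1)*(k + 2), (k + 1)*(k + 5)) = k + 1
(4) = n + 1
(5) = gcd((g + 2)*(g + 4)*(g + 7), (g + 3)*(g + 4)) = g + 4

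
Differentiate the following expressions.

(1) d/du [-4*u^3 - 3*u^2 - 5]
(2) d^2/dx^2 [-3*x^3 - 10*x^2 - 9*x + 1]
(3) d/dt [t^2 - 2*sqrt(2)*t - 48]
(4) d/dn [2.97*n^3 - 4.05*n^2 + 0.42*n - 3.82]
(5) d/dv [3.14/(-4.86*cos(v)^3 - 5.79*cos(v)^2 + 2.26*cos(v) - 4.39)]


(1) = 6*u*(-2*u - 1)
(2) = -18*x - 20
(3) = 2*t - 2*sqrt(2)
(4) = 8.91*n^2 - 8.1*n + 0.42
(5) = (-45.7812*cos(v)^2 - 36.3612*cos(v) + 7.0964)*sin(v)/(4.86*cos(v)^3 + 5.79*cos(v)^2 - 2.26*cos(v) + 4.39)^2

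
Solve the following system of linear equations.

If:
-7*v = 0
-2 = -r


Then:
r = 2
v = 0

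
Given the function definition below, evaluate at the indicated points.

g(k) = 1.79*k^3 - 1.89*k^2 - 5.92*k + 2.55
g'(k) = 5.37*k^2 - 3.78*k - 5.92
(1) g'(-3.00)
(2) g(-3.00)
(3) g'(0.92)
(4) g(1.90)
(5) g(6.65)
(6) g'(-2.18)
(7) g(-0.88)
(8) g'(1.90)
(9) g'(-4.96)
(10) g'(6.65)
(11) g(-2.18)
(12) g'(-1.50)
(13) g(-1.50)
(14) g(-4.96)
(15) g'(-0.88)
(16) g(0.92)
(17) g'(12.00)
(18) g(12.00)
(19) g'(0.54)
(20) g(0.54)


(1) = 53.75
(2) = -45.03
(3) = -4.85
(4) = -3.24
(5) = 406.00
(6) = 27.84
(7) = 5.08
(8) = 6.28
(9) = 144.94
(10) = 206.42
(11) = -12.07
(12) = 11.83
(13) = 1.14
(14) = -233.01
(15) = 1.56
(16) = -3.10
(17) = 722.00
(18) = 2752.47
(19) = -6.40
(20) = -0.92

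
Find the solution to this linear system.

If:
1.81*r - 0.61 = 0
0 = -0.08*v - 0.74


Then:
r = 0.34
v = -9.25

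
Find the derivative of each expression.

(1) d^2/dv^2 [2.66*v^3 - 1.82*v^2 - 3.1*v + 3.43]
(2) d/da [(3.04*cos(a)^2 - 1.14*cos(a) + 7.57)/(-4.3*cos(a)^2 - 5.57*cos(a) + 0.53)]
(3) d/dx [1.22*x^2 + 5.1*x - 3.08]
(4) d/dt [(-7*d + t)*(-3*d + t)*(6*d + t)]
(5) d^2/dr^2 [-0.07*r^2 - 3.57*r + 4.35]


(1) = 15.96*v - 3.64
(2) = (21.8348*cos(a)^2 - 68.3244*cos(a) - 41.5607)*sin(a)/(18.49*cos(a)^4 + 47.902*cos(a)^3 + 26.4669*cos(a)^2 - 5.9042*cos(a) + 0.2809)
(3) = 2.44*x + 5.1
(4) = -39*d^2 - 8*d*t + 3*t^2
(5) = -0.140000000000000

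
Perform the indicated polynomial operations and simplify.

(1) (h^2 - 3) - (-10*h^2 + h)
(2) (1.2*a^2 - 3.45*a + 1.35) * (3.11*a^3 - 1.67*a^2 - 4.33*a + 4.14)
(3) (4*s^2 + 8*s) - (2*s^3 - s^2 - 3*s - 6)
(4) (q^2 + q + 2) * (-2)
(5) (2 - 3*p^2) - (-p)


(1) = 11*h^2 - h - 3
(2) = 3.732*a^5 - 12.7335*a^4 + 4.764*a^3 + 17.652*a^2 - 20.1285*a + 5.589
(3) = -2*s^3 + 5*s^2 + 11*s + 6
(4) = -2*q^2 - 2*q - 4
(5) = -3*p^2 + p + 2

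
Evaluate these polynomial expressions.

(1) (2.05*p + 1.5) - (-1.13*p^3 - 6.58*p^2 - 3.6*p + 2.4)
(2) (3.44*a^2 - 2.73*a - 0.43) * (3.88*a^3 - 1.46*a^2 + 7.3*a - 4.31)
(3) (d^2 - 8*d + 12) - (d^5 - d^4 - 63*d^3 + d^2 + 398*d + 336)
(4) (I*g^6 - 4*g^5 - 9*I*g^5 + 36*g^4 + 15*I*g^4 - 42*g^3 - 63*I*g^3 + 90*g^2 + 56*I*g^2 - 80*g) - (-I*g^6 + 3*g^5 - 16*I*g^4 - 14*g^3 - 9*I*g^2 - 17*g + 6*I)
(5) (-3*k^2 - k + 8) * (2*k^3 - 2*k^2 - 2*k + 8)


(1) = 1.13*p^3 + 6.58*p^2 + 5.65*p - 0.9
(2) = 13.3472*a^5 - 15.6148*a^4 + 27.4294*a^3 - 34.1276*a^2 + 8.6273*a + 1.8533
(3) = -d^5 + d^4 + 63*d^3 - 406*d - 324
(4) = 2*I*g^6 - 7*g^5 - 9*I*g^5 + 36*g^4 + 31*I*g^4 - 28*g^3 - 63*I*g^3 + 90*g^2 + 65*I*g^2 - 63*g - 6*I
(5) = -6*k^5 + 4*k^4 + 24*k^3 - 38*k^2 - 24*k + 64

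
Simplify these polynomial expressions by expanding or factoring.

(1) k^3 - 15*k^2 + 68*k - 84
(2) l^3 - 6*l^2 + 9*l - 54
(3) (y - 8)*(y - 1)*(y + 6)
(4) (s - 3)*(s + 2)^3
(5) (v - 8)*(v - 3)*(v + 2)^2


(1) = (k - 7)*(k - 6)*(k - 2)
(2) = (l - 6)*(l - 3*I)*(l + 3*I)
(3) = y^3 - 3*y^2 - 46*y + 48
(4) = s^4 + 3*s^3 - 6*s^2 - 28*s - 24
(5) = v^4 - 7*v^3 - 16*v^2 + 52*v + 96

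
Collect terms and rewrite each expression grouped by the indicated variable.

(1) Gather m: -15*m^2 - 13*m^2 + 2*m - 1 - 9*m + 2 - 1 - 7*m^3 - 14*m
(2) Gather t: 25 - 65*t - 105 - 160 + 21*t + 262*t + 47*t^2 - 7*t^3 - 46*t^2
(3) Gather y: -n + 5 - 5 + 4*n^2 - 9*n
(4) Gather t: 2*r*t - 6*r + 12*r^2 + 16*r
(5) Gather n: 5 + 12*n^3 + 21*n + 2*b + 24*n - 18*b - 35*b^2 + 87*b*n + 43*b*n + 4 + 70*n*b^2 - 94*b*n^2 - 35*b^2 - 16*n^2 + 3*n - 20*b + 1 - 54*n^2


(1) = -7*m^3 - 28*m^2 - 21*m
(2) = -7*t^3 + t^2 + 218*t - 240
(3) = 4*n^2 - 10*n
(4) = 12*r^2 + 2*r*t + 10*r
(5) = -70*b^2 - 36*b + 12*n^3 + n^2*(-94*b - 70) + n*(70*b^2 + 130*b + 48) + 10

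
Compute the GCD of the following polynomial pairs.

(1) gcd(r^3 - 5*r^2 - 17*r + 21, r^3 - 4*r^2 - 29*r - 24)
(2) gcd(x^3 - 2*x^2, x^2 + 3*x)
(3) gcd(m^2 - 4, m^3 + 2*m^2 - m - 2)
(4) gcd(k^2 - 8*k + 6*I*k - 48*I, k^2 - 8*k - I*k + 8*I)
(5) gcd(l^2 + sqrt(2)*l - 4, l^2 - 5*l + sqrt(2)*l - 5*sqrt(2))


(1) = r + 3
(2) = x
(3) = gcd((m - 2)*(m + 2), (m - 1)*(m + 1)*(m + 2)) = m + 2
(4) = k - 8
(5) = 1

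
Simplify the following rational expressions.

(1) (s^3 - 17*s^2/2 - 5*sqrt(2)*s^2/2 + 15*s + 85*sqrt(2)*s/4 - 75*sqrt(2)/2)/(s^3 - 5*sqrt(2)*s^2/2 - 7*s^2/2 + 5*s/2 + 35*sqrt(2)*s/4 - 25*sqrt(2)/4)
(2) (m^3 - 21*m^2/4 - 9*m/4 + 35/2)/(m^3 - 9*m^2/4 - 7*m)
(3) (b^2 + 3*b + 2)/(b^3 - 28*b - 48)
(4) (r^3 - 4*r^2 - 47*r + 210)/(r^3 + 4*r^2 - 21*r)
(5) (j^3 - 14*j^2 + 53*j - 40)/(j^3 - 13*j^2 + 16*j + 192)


(1) = (16*s - 96)/(16*s - 16)
(2) = (m^2 - 7*m + 10)/(m^2 - 4*m)
(3) = (b + 1)/(b^2 - 2*b - 24)
(4) = (r^2 - 11*r + 30)/(r^2 - 3*r)
(5) = (j^2 - 6*j + 5)/(j^2 - 5*j - 24)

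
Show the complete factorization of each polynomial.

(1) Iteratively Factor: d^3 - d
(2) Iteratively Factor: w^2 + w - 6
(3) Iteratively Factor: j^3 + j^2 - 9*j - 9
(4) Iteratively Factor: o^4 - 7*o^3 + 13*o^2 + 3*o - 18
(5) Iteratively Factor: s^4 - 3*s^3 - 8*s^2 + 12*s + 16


(1) = (d)*(d^2 - 1) = d*(d + 1)*(d - 1)
(2) = (w - 2)*(w + 3)
(3) = (j + 3)*(j^2 - 2*j - 3) = (j - 3)*(j + 3)*(j + 1)
(4) = (o - 3)*(o^3 - 4*o^2 + o + 6) = (o - 3)*(o - 2)*(o^2 - 2*o - 3) = (o - 3)^2*(o - 2)*(o + 1)
(5) = (s - 4)*(s^3 + s^2 - 4*s - 4) = (s - 4)*(s + 1)*(s^2 - 4) = (s - 4)*(s - 2)*(s + 1)*(s + 2)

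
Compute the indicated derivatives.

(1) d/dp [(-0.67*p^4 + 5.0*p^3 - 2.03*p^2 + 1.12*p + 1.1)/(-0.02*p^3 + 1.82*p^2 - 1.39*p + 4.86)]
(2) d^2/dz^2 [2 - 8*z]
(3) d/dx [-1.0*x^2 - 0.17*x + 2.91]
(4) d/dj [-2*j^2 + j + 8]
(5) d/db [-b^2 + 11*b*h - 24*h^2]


(1) = (0.0134*p^6 - 2.4388*p^5 + 11.8533*p^4 - 26.88*p^3 + 73.7493*p^2 - 23.7356*p + 6.9722)/(0.0004*p^6 - 0.0728*p^5 + 3.368*p^4 - 5.254*p^3 + 19.6225*p^2 - 13.5108*p + 23.6196)
(2) = 0
(3) = -2.0*x - 0.17
(4) = 1 - 4*j
(5) = -2*b + 11*h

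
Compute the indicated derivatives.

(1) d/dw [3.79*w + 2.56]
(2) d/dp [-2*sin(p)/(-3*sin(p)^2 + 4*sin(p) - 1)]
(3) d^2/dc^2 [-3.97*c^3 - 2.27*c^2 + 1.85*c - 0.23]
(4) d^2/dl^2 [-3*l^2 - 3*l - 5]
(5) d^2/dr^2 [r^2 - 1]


(1) = 3.79000000000000
(2) = 2*(1 - 3*sin(p)^2)*cos(p)/((sin(p) - 1)^2*(3*sin(p) - 1)^2)
(3) = -23.82*c - 4.54
(4) = -6
(5) = 2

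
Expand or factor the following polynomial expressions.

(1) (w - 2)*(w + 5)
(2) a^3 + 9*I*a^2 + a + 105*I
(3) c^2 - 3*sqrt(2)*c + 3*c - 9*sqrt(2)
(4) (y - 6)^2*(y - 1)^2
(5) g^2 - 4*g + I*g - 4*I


(1) = w^2 + 3*w - 10
(2) = (a - 3*I)*(a + 5*I)*(a + 7*I)
(3) = (c + 3)*(c - 3*sqrt(2))
(4) = y^4 - 14*y^3 + 61*y^2 - 84*y + 36
(5) = (g - 4)*(g + I)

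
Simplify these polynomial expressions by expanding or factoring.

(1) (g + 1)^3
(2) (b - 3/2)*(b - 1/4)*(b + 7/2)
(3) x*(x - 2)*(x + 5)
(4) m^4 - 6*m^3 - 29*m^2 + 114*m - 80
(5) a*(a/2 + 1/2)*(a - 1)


(1) = g^3 + 3*g^2 + 3*g + 1
(2) = b^3 + 7*b^2/4 - 23*b/4 + 21/16
(3) = x^3 + 3*x^2 - 10*x
(4) = (m - 8)*(m - 2)*(m - 1)*(m + 5)
(5) = a^3/2 - a/2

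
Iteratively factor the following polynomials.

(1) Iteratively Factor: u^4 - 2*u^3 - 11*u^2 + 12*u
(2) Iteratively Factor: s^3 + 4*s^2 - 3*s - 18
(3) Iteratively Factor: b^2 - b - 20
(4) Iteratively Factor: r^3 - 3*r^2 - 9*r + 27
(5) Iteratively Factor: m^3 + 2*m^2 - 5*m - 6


(1) = (u - 1)*(u^3 - u^2 - 12*u) = (u - 1)*(u + 3)*(u^2 - 4*u) = u*(u - 1)*(u + 3)*(u - 4)
(2) = (s + 3)*(s^2 + s - 6) = (s - 2)*(s + 3)*(s + 3)
(3) = (b + 4)*(b - 5)
(4) = (r + 3)*(r^2 - 6*r + 9) = (r - 3)*(r + 3)*(r - 3)
(5) = (m + 1)*(m^2 + m - 6) = (m + 1)*(m + 3)*(m - 2)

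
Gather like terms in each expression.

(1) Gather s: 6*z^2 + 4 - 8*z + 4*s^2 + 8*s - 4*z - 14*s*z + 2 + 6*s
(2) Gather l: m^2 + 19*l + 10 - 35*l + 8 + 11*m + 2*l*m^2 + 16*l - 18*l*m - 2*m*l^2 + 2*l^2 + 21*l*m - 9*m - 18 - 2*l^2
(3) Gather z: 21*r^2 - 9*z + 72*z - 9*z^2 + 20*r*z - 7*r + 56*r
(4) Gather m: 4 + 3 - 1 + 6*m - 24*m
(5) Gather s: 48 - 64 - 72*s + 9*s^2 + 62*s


(1) = 4*s^2 + s*(14 - 14*z) + 6*z^2 - 12*z + 6
(2) = -2*l^2*m + l*(2*m^2 + 3*m) + m^2 + 2*m
(3) = 21*r^2 + 49*r - 9*z^2 + z*(20*r + 63)
(4) = 6 - 18*m
(5) = 9*s^2 - 10*s - 16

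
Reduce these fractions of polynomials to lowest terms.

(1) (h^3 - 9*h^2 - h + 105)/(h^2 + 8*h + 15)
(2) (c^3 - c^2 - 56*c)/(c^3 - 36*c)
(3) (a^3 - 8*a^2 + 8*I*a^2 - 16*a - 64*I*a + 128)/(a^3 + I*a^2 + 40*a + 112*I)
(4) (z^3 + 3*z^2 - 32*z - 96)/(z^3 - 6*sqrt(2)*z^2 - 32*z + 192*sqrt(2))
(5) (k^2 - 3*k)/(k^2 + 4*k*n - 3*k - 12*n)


(1) = (h^2 - 12*h + 35)/(h + 5)
(2) = (c^2 - c - 56)/(c^2 - 36)
(3) = (a - 8)/(a - 7*I)
(4) = (z + 3)/(z - 6*sqrt(2))
(5) = k/(k + 4*n)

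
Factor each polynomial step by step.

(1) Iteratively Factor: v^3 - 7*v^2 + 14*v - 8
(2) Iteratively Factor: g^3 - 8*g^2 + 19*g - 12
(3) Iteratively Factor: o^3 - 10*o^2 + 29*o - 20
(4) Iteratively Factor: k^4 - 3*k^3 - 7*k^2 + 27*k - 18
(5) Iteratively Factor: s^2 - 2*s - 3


(1) = (v - 1)*(v^2 - 6*v + 8) = (v - 4)*(v - 1)*(v - 2)
(2) = (g - 1)*(g^2 - 7*g + 12) = (g - 4)*(g - 1)*(g - 3)
(3) = (o - 1)*(o^2 - 9*o + 20) = (o - 5)*(o - 1)*(o - 4)
(4) = (k - 1)*(k^3 - 2*k^2 - 9*k + 18) = (k - 3)*(k - 1)*(k^2 + k - 6) = (k - 3)*(k - 1)*(k + 3)*(k - 2)
(5) = (s + 1)*(s - 3)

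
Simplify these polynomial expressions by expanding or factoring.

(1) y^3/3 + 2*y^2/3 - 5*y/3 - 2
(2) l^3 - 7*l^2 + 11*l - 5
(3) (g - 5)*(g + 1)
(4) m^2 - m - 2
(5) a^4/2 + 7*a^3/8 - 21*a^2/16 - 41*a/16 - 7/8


(1) = (y/3 + 1)*(y - 2)*(y + 1)
(2) = (l - 5)*(l - 1)^2
(3) = g^2 - 4*g - 5
(4) = (m - 2)*(m + 1)
(5) = (a/2 + 1)*(a - 7/4)*(a + 1/2)*(a + 1)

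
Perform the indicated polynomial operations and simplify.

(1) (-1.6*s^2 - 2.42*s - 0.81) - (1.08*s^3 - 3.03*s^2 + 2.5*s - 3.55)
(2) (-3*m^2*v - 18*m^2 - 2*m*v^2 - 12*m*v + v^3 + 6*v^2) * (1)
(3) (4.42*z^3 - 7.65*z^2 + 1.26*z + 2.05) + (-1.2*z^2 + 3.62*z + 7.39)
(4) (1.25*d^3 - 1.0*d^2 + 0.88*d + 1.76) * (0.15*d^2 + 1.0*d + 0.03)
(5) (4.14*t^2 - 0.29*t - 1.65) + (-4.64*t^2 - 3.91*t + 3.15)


(1) = -1.08*s^3 + 1.43*s^2 - 4.92*s + 2.74
(2) = -3*m^2*v - 18*m^2 - 2*m*v^2 - 12*m*v + v^3 + 6*v^2
(3) = 4.42*z^3 - 8.85*z^2 + 4.88*z + 9.44
(4) = 0.1875*d^5 + 1.1*d^4 - 0.8305*d^3 + 1.114*d^2 + 1.7864*d + 0.0528
(5) = -0.5*t^2 - 4.2*t + 1.5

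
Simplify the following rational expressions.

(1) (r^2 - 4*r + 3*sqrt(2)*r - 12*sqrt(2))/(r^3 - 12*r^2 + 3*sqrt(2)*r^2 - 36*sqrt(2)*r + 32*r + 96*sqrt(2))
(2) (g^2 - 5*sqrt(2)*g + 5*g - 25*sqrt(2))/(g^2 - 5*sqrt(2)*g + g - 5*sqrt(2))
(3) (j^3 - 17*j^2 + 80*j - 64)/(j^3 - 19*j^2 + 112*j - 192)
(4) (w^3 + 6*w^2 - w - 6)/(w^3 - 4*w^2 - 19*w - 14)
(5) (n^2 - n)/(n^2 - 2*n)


(1) = 1/(r - 8)
(2) = (g + 5)/(g + 1)
(3) = (j - 1)/(j - 3)
(4) = (w^2 + 5*w - 6)/(w^2 - 5*w - 14)
(5) = (n - 1)/(n - 2)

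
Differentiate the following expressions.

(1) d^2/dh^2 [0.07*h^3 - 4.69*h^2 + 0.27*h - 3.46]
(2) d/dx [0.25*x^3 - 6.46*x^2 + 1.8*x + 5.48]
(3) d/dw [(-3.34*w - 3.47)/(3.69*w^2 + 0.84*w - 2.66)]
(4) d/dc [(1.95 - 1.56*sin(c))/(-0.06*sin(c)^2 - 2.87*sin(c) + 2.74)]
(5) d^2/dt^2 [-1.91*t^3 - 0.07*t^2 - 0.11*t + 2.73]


(1) = 0.42*h - 9.38
(2) = 0.75*x^2 - 12.92*x + 1.8
(3) = (12.3246*w^2 + 25.6086*w + 11.7992)/(13.6161*w^4 + 6.1992*w^3 - 18.9252*w^2 - 4.4688*w + 7.0756)
(4) = (-0.0936*sin(c)^2 + 0.234*sin(c) + 1.3221)*cos(c)/(0.0036*sin(c)^4 + 0.3444*sin(c)^3 + 7.9081*sin(c)^2 - 15.7276*sin(c) + 7.5076)
(5) = -11.46*t - 0.14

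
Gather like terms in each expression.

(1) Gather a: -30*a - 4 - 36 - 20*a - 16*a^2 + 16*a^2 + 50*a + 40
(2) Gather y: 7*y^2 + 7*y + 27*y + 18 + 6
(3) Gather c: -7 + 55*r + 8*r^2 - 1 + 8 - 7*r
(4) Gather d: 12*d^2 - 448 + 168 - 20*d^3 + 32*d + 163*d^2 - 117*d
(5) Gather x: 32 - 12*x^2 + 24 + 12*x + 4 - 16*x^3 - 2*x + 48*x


(1) = 0
(2) = 7*y^2 + 34*y + 24
(3) = 8*r^2 + 48*r
(4) = -20*d^3 + 175*d^2 - 85*d - 280
(5) = -16*x^3 - 12*x^2 + 58*x + 60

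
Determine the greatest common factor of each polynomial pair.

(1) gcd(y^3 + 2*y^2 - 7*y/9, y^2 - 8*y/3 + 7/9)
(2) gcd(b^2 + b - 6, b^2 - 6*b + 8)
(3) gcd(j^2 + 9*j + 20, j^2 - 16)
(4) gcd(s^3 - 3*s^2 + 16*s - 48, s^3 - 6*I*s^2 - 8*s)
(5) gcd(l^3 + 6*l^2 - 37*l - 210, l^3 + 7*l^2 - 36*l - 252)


(1) = y - 1/3
(2) = gcd((b - 2)*(b + 3), (b - 4)*(b - 2)) = b - 2
(3) = j + 4
(4) = gcd((s - 3)*(s - 4*I)*(s + 4*I), s*(s - 4*I)*(s - 2*I)) = s - 4*I
(5) = gcd((l - 6)*(l + 5)*(l + 7), (l - 6)*(l + 6)*(l + 7)) = l^2 + l - 42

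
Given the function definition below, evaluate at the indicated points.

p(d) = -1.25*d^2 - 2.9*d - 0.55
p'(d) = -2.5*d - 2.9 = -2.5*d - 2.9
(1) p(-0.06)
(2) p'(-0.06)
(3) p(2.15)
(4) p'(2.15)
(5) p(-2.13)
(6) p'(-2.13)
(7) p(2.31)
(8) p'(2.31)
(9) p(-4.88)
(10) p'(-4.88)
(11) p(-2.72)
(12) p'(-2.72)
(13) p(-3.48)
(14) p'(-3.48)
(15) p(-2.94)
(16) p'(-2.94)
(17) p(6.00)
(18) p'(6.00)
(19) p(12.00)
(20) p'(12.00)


(1) = -0.38
(2) = -2.75
(3) = -12.56
(4) = -8.28
(5) = -0.04
(6) = 2.42
(7) = -13.92
(8) = -8.68
(9) = -16.17
(10) = 9.30
(11) = -1.91
(12) = 3.90
(13) = -5.60
(14) = 5.80
(15) = -2.83
(16) = 4.45
(17) = -62.95
(18) = -17.90
(19) = -215.35
(20) = -32.90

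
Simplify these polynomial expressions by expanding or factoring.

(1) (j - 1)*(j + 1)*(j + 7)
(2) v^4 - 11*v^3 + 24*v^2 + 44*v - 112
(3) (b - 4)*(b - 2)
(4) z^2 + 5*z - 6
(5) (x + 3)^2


(1) = j^3 + 7*j^2 - j - 7
(2) = (v - 7)*(v - 4)*(v - 2)*(v + 2)
(3) = b^2 - 6*b + 8
(4) = (z - 1)*(z + 6)
(5) = x^2 + 6*x + 9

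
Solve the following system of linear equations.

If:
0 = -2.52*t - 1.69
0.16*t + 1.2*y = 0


Then:
t = -0.67
y = 0.09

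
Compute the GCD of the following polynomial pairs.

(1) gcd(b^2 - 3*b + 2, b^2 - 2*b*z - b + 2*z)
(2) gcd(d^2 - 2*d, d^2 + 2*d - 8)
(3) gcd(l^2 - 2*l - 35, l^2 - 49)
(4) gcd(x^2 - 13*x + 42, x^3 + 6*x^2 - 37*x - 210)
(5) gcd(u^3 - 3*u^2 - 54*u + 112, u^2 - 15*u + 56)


(1) = b - 1
(2) = gcd(d*(d - 2), (d - 2)*(d + 4)) = d - 2
(3) = gcd((l - 7)*(l + 5), (l - 7)*(l + 7)) = l - 7
(4) = gcd((x - 7)*(x - 6), (x - 6)*(x + 5)*(x + 7)) = x - 6
(5) = u - 8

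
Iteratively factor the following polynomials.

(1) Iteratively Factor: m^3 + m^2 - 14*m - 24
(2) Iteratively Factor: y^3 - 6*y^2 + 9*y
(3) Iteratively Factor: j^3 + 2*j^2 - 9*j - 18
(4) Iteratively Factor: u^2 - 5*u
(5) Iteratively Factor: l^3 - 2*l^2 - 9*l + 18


(1) = (m - 4)*(m^2 + 5*m + 6) = (m - 4)*(m + 2)*(m + 3)
(2) = (y)*(y^2 - 6*y + 9) = y*(y - 3)*(y - 3)
(3) = (j + 2)*(j^2 - 9) = (j - 3)*(j + 2)*(j + 3)
(4) = (u - 5)*(u)
(5) = (l - 3)*(l^2 + l - 6) = (l - 3)*(l + 3)*(l - 2)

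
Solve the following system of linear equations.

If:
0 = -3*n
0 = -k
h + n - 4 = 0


Then:
h = 4
k = 0
n = 0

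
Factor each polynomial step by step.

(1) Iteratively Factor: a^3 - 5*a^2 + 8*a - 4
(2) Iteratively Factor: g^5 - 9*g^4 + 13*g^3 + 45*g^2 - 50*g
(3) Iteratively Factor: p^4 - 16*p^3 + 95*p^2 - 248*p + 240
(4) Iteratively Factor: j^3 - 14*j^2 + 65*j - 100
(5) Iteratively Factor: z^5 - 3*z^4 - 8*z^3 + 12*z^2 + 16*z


(1) = (a - 2)*(a^2 - 3*a + 2) = (a - 2)^2*(a - 1)
(2) = (g)*(g^4 - 9*g^3 + 13*g^2 + 45*g - 50) = g*(g + 2)*(g^3 - 11*g^2 + 35*g - 25) = g*(g - 1)*(g + 2)*(g^2 - 10*g + 25) = g*(g - 5)*(g - 1)*(g + 2)*(g - 5)
(3) = (p - 4)*(p^3 - 12*p^2 + 47*p - 60) = (p - 5)*(p - 4)*(p^2 - 7*p + 12) = (p - 5)*(p - 4)*(p - 3)*(p - 4)
(4) = (j - 4)*(j^2 - 10*j + 25) = (j - 5)*(j - 4)*(j - 5)
(5) = (z - 4)*(z^4 + z^3 - 4*z^2 - 4*z) = (z - 4)*(z - 2)*(z^3 + 3*z^2 + 2*z) = (z - 4)*(z - 2)*(z + 2)*(z^2 + z) = (z - 4)*(z - 2)*(z + 1)*(z + 2)*(z)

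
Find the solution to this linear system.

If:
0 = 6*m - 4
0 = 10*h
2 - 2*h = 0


Then:
No Solution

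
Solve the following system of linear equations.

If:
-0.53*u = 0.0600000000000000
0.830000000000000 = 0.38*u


Then:
No Solution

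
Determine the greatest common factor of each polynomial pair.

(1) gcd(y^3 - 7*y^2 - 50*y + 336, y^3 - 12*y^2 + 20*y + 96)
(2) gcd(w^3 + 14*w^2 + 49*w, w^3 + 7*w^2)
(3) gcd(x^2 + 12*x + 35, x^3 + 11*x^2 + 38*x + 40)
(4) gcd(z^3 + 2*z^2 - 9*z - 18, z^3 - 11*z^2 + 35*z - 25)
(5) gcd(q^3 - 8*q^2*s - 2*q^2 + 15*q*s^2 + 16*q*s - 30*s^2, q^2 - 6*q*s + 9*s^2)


(1) = y^2 - 14*y + 48
(2) = w^2 + 7*w
(3) = gcd((x + 5)*(x + 7), (x + 2)*(x + 4)*(x + 5)) = x + 5
(4) = 1
(5) = q - 3*s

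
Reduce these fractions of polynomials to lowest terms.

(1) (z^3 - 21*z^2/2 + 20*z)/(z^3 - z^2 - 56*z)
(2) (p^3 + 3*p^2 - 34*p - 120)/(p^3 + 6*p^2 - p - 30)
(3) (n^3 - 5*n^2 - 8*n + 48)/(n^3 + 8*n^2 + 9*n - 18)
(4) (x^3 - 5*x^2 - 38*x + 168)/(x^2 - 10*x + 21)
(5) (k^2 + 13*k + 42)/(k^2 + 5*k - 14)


(1) = (2*z - 5)/(2*z + 14)
(2) = (p^2 - 2*p - 24)/(p^2 + p - 6)
(3) = (n^2 - 8*n + 16)/(n^2 + 5*n - 6)
(4) = (x^2 + 2*x - 24)/(x - 3)
(5) = (k + 6)/(k - 2)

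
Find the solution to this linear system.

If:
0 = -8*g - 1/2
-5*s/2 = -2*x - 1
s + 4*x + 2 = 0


Then:
g = -1/16
s = 0
x = -1/2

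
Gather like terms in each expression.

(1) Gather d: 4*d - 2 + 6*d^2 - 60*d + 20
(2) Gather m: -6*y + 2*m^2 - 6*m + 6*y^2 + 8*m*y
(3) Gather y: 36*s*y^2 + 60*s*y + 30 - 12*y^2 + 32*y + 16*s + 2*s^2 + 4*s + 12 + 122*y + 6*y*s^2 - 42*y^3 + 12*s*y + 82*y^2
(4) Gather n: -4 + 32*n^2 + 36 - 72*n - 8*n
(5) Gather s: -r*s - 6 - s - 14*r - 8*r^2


(1) = 6*d^2 - 56*d + 18
(2) = 2*m^2 + m*(8*y - 6) + 6*y^2 - 6*y
(3) = 2*s^2 + 20*s - 42*y^3 + y^2*(36*s + 70) + y*(6*s^2 + 72*s + 154) + 42
(4) = 32*n^2 - 80*n + 32
(5) = -8*r^2 - 14*r + s*(-r - 1) - 6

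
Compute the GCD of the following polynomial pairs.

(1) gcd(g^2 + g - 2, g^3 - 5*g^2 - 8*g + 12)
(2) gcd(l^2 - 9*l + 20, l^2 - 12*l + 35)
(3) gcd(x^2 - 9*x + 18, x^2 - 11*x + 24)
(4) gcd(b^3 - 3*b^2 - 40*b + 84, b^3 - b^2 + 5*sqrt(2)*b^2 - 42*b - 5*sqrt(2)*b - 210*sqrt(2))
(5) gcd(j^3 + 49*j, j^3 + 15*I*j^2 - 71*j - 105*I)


(1) = g^2 + g - 2
(2) = l - 5
(3) = gcd((x - 6)*(x - 3), (x - 8)*(x - 3)) = x - 3
(4) = gcd((b - 7)*(b - 2)*(b + 6), (b - 7)*(b + 6)*(b + 5*sqrt(2))) = b^2 - b - 42
(5) = j + 7*I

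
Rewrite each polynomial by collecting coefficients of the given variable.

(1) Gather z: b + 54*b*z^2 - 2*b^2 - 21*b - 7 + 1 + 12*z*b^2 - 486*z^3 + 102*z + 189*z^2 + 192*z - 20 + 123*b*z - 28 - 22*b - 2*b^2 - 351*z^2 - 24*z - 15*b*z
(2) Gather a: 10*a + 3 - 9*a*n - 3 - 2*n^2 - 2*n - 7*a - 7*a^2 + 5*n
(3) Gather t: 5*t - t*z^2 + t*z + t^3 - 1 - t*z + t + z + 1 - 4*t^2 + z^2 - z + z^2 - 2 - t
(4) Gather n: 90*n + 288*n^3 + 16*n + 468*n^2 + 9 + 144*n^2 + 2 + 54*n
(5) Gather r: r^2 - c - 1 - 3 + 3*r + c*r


(1) = -4*b^2 - 42*b - 486*z^3 + z^2*(54*b - 162) + z*(12*b^2 + 108*b + 270) - 54
(2) = -7*a^2 + a*(3 - 9*n) - 2*n^2 + 3*n
(3) = t^3 - 4*t^2 + t*(5 - z^2) + 2*z^2 - 2
(4) = 288*n^3 + 612*n^2 + 160*n + 11
(5) = -c + r^2 + r*(c + 3) - 4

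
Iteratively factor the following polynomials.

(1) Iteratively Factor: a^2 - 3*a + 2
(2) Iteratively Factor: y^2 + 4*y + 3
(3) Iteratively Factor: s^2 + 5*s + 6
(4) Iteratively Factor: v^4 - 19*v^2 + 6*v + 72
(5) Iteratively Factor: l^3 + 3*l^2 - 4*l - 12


(1) = (a - 1)*(a - 2)
(2) = (y + 1)*(y + 3)
(3) = (s + 2)*(s + 3)
(4) = (v - 3)*(v^3 + 3*v^2 - 10*v - 24) = (v - 3)^2*(v^2 + 6*v + 8) = (v - 3)^2*(v + 2)*(v + 4)
(5) = (l + 3)*(l^2 - 4) = (l + 2)*(l + 3)*(l - 2)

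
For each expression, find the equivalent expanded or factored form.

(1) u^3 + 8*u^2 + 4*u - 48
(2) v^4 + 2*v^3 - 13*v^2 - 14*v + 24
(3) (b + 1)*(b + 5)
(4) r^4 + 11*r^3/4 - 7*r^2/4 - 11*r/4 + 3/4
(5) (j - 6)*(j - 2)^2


(1) = (u - 2)*(u + 4)*(u + 6)
(2) = (v - 3)*(v - 1)*(v + 2)*(v + 4)
(3) = b^2 + 6*b + 5
(4) = (r - 1)*(r - 1/4)*(r + 1)*(r + 3)
(5) = j^3 - 10*j^2 + 28*j - 24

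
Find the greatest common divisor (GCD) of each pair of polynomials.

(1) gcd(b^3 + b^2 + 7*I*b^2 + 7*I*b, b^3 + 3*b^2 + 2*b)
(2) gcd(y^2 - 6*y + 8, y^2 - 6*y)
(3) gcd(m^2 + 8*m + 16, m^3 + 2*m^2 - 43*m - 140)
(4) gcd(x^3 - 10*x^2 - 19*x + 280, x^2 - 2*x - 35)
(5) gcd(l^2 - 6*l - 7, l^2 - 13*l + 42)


(1) = gcd(b*(b + 1)*(b + 7*I), b*(b + 1)*(b + 2)) = b^2 + b
(2) = gcd((y - 4)*(y - 2), y*(y - 6)) = 1
(3) = m + 4
(4) = gcd((x - 8)*(x - 7)*(x + 5), (x - 7)*(x + 5)) = x^2 - 2*x - 35
(5) = l - 7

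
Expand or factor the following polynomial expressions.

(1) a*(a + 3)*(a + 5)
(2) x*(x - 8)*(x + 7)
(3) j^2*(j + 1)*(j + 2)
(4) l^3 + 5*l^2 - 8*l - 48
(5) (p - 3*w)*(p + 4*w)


(1) = a^3 + 8*a^2 + 15*a
(2) = x^3 - x^2 - 56*x
(3) = j^4 + 3*j^3 + 2*j^2
(4) = (l - 3)*(l + 4)^2
(5) = p^2 + p*w - 12*w^2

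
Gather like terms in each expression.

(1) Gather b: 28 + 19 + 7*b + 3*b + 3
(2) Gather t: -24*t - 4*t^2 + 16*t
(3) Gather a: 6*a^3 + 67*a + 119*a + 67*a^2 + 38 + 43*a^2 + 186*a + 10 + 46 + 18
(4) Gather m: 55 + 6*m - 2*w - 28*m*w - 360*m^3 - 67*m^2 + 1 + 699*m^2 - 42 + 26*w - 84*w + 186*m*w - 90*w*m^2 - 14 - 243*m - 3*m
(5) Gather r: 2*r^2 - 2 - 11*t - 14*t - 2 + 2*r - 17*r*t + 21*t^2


(1) = 10*b + 50
(2) = -4*t^2 - 8*t
(3) = 6*a^3 + 110*a^2 + 372*a + 112
(4) = -360*m^3 + m^2*(632 - 90*w) + m*(158*w - 240) - 60*w
(5) = 2*r^2 + r*(2 - 17*t) + 21*t^2 - 25*t - 4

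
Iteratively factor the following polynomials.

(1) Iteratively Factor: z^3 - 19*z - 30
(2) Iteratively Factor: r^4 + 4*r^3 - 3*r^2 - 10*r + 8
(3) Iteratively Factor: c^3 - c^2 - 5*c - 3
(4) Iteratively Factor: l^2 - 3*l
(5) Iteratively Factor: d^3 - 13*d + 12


(1) = (z + 2)*(z^2 - 2*z - 15) = (z - 5)*(z + 2)*(z + 3)
(2) = (r - 1)*(r^3 + 5*r^2 + 2*r - 8) = (r - 1)*(r + 4)*(r^2 + r - 2) = (r - 1)^2*(r + 4)*(r + 2)
(3) = (c + 1)*(c^2 - 2*c - 3) = (c - 3)*(c + 1)*(c + 1)
(4) = (l)*(l - 3)
(5) = (d - 3)*(d^2 + 3*d - 4) = (d - 3)*(d - 1)*(d + 4)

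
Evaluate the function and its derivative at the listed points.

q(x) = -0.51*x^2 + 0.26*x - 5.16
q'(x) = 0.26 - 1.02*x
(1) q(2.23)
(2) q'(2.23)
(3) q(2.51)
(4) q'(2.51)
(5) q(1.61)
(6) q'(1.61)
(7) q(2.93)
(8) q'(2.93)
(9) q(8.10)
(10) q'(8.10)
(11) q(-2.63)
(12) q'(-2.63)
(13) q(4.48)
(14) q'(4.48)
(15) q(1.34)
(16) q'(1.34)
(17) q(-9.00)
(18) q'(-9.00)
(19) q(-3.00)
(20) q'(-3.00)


(1) = -7.12
(2) = -2.01
(3) = -7.72
(4) = -2.30
(5) = -6.06
(6) = -1.38
(7) = -8.78
(8) = -2.73
(9) = -36.52
(10) = -8.00
(11) = -9.37
(12) = 2.94
(13) = -14.23
(14) = -4.31
(15) = -5.73
(16) = -1.11
(17) = -48.81
(18) = 9.44
(19) = -10.53
(20) = 3.32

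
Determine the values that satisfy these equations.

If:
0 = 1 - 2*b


Then:
b = 1/2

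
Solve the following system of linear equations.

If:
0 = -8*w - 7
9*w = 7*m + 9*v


Then:
m = -9*v/7 - 9/8
w = -7/8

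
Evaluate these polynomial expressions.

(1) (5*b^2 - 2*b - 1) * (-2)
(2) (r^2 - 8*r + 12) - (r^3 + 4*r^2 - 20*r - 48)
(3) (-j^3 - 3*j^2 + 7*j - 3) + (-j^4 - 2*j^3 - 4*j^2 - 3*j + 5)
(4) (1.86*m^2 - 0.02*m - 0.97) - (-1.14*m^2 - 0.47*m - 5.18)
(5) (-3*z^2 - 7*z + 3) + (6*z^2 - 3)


(1) = -10*b^2 + 4*b + 2
(2) = -r^3 - 3*r^2 + 12*r + 60
(3) = -j^4 - 3*j^3 - 7*j^2 + 4*j + 2
(4) = 3.0*m^2 + 0.45*m + 4.21
(5) = 3*z^2 - 7*z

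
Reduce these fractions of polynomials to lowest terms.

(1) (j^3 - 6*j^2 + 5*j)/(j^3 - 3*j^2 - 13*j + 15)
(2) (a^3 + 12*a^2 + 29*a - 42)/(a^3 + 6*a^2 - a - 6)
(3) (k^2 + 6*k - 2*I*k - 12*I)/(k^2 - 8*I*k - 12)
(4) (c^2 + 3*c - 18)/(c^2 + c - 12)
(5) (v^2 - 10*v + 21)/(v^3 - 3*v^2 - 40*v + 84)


(1) = j/(j + 3)
(2) = (a + 7)/(a + 1)
(3) = (k + 6)/(k - 6*I)
(4) = (c + 6)/(c + 4)
(5) = (v - 3)/(v^2 + 4*v - 12)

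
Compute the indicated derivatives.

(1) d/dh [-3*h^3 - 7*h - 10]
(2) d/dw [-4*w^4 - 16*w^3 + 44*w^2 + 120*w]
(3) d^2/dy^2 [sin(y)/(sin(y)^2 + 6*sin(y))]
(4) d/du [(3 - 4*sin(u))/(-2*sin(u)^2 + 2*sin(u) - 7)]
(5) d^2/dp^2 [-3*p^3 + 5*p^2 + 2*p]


(1) = -9*h^2 - 7
(2) = -16*w^3 - 48*w^2 + 88*w + 120
(3) = (6*sin(y) + cos(y)^2 + 1)/(sin(y) + 6)^3
(4) = 2*(-4*sin(u)^2 + 6*sin(u) + 11)*cos(u)/(-2*sin(u) - cos(2*u) + 8)^2
(5) = 10 - 18*p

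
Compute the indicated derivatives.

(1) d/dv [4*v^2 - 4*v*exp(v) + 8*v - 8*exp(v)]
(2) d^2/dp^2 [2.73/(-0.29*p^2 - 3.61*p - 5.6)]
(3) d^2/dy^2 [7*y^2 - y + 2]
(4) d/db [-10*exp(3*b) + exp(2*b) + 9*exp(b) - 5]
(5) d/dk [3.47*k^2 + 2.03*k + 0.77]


(1) = -4*v*exp(v) + 8*v - 12*exp(v) + 8
(2) = (0.459186*p^2 + 5.716074*p - 2.73*(0.58*p + 3.61)*(1.16*p + 7.22) + 8.86704)/(0.29*p^2 + 3.61*p + 5.6)^3
(3) = 14
(4) = (-30*exp(2*b) + 2*exp(b) + 9)*exp(b)
(5) = 6.94*k + 2.03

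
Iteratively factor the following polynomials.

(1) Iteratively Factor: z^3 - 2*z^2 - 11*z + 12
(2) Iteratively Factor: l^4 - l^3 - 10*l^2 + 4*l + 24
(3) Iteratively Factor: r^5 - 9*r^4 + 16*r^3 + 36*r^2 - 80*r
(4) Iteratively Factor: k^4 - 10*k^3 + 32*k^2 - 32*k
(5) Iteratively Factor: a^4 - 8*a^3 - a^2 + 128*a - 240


(1) = (z + 3)*(z^2 - 5*z + 4) = (z - 4)*(z + 3)*(z - 1)
(2) = (l + 2)*(l^3 - 3*l^2 - 4*l + 12) = (l - 3)*(l + 2)*(l^2 - 4) = (l - 3)*(l + 2)^2*(l - 2)
(3) = (r - 2)*(r^4 - 7*r^3 + 2*r^2 + 40*r) = (r - 2)*(r + 2)*(r^3 - 9*r^2 + 20*r) = (r - 5)*(r - 2)*(r + 2)*(r^2 - 4*r) = r*(r - 5)*(r - 2)*(r + 2)*(r - 4)
(4) = (k - 4)*(k^3 - 6*k^2 + 8*k) = (k - 4)^2*(k^2 - 2*k) = (k - 4)^2*(k - 2)*(k)
(5) = (a - 4)*(a^3 - 4*a^2 - 17*a + 60) = (a - 5)*(a - 4)*(a^2 + a - 12) = (a - 5)*(a - 4)*(a - 3)*(a + 4)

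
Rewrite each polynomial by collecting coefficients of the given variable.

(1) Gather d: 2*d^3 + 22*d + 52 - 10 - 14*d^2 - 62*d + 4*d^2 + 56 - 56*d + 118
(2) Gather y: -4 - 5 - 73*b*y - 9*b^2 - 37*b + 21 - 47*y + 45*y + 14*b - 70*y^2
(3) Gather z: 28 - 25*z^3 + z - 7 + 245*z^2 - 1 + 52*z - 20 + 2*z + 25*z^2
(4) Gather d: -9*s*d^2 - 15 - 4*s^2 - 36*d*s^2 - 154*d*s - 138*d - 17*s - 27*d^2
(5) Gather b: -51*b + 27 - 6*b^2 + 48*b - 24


(1) = 2*d^3 - 10*d^2 - 96*d + 216
(2) = -9*b^2 - 23*b - 70*y^2 + y*(-73*b - 2) + 12
(3) = -25*z^3 + 270*z^2 + 55*z
(4) = d^2*(-9*s - 27) + d*(-36*s^2 - 154*s - 138) - 4*s^2 - 17*s - 15
(5) = -6*b^2 - 3*b + 3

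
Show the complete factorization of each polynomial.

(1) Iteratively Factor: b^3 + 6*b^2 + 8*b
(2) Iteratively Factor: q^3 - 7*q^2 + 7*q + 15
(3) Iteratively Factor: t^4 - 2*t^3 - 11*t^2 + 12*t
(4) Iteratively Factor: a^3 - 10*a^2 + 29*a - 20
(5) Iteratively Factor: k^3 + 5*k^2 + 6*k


(1) = (b + 4)*(b^2 + 2*b) = b*(b + 4)*(b + 2)
(2) = (q - 3)*(q^2 - 4*q - 5) = (q - 3)*(q + 1)*(q - 5)
(3) = (t + 3)*(t^3 - 5*t^2 + 4*t) = t*(t + 3)*(t^2 - 5*t + 4) = t*(t - 1)*(t + 3)*(t - 4)
(4) = (a - 1)*(a^2 - 9*a + 20) = (a - 5)*(a - 1)*(a - 4)
(5) = (k + 2)*(k^2 + 3*k) = (k + 2)*(k + 3)*(k)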